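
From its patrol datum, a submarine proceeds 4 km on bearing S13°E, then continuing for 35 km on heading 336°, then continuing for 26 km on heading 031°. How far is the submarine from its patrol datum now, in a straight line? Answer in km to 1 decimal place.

Leg 1 (S13°E, 4 km): east 4 sin 167° = 0.90, north 4 cos 167° = -3.90
Leg 2 (336°, 35 km): east 35 sin 336° = -14.24, north 35 cos 336° = 31.97
Leg 3 (031°, 26 km): east 26 sin 31° = 13.39, north 26 cos 31° = 22.29
Net: 0.06 east, 50.36 north. Distance = √((0.06)² + (50.36)²) = 50.363 km.

50.4 km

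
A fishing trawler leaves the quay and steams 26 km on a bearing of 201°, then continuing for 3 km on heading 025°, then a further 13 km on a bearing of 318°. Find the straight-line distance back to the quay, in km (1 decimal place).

20.5 km

Leg 1 (201°, 26 km): east 26 sin 201° = -9.32, north 26 cos 201° = -24.27
Leg 2 (025°, 3 km): east 3 sin 25° = 1.27, north 3 cos 25° = 2.72
Leg 3 (318°, 13 km): east 13 sin 318° = -8.70, north 13 cos 318° = 9.66
Net: -16.75 east, -11.89 north. Distance = √((-16.75)² + (-11.89)²) = 20.542 km.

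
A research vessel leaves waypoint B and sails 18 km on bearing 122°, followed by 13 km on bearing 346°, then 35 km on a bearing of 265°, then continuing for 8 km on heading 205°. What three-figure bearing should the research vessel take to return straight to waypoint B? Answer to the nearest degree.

075°

Leg 1 (122°, 18 km): east 18 sin 122° = 15.26, north 18 cos 122° = -9.54
Leg 2 (346°, 13 km): east 13 sin 346° = -3.14, north 13 cos 346° = 12.61
Leg 3 (265°, 35 km): east 35 sin 265° = -34.87, north 35 cos 265° = -3.05
Leg 4 (205°, 8 km): east 8 sin 205° = -3.38, north 8 cos 205° = -7.25
Net displacement: -26.13 east, -7.23 north. Direction back to start is (26.13, 7.23): bearing = atan2(26.13, 7.23) mod 360° = 74.54° ≈ 075°.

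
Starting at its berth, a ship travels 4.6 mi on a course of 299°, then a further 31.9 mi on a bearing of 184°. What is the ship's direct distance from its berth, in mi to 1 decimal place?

30.2 mi

Leg 1 (299°, 4.6 mi): east 4.6 sin 299° = -4.02, north 4.6 cos 299° = 2.23
Leg 2 (184°, 31.9 mi): east 31.9 sin 184° = -2.23, north 31.9 cos 184° = -31.82
Net: -6.25 east, -29.59 north. Distance = √((-6.25)² + (-29.59)²) = 30.245 mi.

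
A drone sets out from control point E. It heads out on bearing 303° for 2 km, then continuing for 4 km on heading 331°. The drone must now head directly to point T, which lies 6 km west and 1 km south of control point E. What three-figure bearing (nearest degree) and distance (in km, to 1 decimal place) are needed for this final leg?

Leg 1 (303°, 2 km): east 2 sin 303° = -1.68, north 2 cos 303° = 1.09
Leg 2 (331°, 4 km): east 4 sin 331° = -1.94, north 4 cos 331° = 3.50
Current position: (-3.62, 4.59). Target: (-6, -1). Remaining: Δeast = -2.38, Δnorth = -5.59.
Bearing = atan2(-2.38, -5.59) mod 360° = 203.10°; distance = √((-2.38)² + (-5.59)²) = 6.075 km.

203°, 6.1 km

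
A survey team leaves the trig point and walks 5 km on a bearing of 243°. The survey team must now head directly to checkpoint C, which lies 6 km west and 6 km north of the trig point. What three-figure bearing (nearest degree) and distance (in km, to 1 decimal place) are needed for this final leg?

349°, 8.4 km

Leg 1 (243°, 5 km): east 5 sin 243° = -4.46, north 5 cos 243° = -2.27
Current position: (-4.46, -2.27). Target: (-6, 6). Remaining: Δeast = -1.54, Δnorth = 8.27.
Bearing = atan2(-1.54, 8.27) mod 360° = 349.42°; distance = √((-1.54)² + (8.27)²) = 8.413 km.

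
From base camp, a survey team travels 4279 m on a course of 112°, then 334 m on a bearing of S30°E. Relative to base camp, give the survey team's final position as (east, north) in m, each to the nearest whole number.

(4134, -1892)

Leg 1 (112°, 4279 m): east 4279 sin 112° = 3967.42, north 4279 cos 112° = -1602.94
Leg 2 (S30°E, 334 m): east 334 sin 150° = 167.00, north 334 cos 150° = -289.25
Summing: 4134.42 m east, -1892.19 m north → (4134, -1892).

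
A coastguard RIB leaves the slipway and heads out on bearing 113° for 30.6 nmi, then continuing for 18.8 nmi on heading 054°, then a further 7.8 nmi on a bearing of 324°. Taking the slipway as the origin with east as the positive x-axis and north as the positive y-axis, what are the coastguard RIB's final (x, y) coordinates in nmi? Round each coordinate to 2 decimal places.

(38.79, 5.40)

Leg 1 (113°, 30.6 nmi): east 30.6 sin 113° = 28.17, north 30.6 cos 113° = -11.96
Leg 2 (054°, 18.8 nmi): east 18.8 sin 54° = 15.21, north 18.8 cos 54° = 11.05
Leg 3 (324°, 7.8 nmi): east 7.8 sin 324° = -4.58, north 7.8 cos 324° = 6.31
Summing: 38.79 nmi east, 5.40 nmi north → (38.79, 5.40).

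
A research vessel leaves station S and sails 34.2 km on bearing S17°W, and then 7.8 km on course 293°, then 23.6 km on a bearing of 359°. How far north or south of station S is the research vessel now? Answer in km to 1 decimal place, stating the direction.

Leg 1 (S17°W, 34.2 km): east 34.2 sin 197° = -10.00, north 34.2 cos 197° = -32.71
Leg 2 (293°, 7.8 km): east 7.8 sin 293° = -7.18, north 7.8 cos 293° = 3.05
Leg 3 (359°, 23.6 km): east 23.6 sin 359° = -0.41, north 23.6 cos 359° = 23.60
Net north component: -6.06 km.

6.1 km south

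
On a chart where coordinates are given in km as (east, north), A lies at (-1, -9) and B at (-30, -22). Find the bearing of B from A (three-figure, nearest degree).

246°

Δeast = -30 − -1 = -29.00; Δnorth = -22 − -9 = -13.00.
Bearing = atan2(Δeast, Δnorth) mod 360° = 245.85° ≈ 246°.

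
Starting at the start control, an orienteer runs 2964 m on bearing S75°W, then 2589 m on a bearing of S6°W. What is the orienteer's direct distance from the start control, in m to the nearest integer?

4581 m

Leg 1 (S75°W, 2964 m): east 2964 sin 255° = -2863.00, north 2964 cos 255° = -767.14
Leg 2 (S6°W, 2589 m): east 2589 sin 186° = -270.62, north 2589 cos 186° = -2574.82
Net: -3133.63 east, -3341.96 north. Distance = √((-3133.63)² + (-3341.96)²) = 4581.299 m.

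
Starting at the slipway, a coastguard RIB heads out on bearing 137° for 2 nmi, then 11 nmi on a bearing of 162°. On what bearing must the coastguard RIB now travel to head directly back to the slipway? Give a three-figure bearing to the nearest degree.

338°

Leg 1 (137°, 2 nmi): east 2 sin 137° = 1.36, north 2 cos 137° = -1.46
Leg 2 (162°, 11 nmi): east 11 sin 162° = 3.40, north 11 cos 162° = -10.46
Net displacement: 4.76 east, -11.92 north. Direction back to start is (-4.76, 11.92): bearing = atan2(-4.76, 11.92) mod 360° = 338.23° ≈ 338°.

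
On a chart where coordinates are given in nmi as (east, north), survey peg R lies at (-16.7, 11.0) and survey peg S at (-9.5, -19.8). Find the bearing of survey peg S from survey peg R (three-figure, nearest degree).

Δeast = -9.5 − -16.7 = 7.20; Δnorth = -19.8 − 11.0 = -30.80.
Bearing = atan2(Δeast, Δnorth) mod 360° = 166.84° ≈ 167°.

167°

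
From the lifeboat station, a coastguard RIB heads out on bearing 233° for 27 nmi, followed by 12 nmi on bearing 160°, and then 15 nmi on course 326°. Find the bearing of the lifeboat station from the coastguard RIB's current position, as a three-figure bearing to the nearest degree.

060°

Leg 1 (233°, 27 nmi): east 27 sin 233° = -21.56, north 27 cos 233° = -16.25
Leg 2 (160°, 12 nmi): east 12 sin 160° = 4.10, north 12 cos 160° = -11.28
Leg 3 (326°, 15 nmi): east 15 sin 326° = -8.39, north 15 cos 326° = 12.44
Net displacement: -25.85 east, -15.09 north. Direction back to start is (25.85, 15.09): bearing = atan2(25.85, 15.09) mod 360° = 59.72° ≈ 060°.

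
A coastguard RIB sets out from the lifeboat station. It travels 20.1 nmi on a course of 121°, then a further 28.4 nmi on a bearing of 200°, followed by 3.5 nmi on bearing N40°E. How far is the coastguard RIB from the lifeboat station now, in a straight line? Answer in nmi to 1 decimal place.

35.7 nmi

Leg 1 (121°, 20.1 nmi): east 20.1 sin 121° = 17.23, north 20.1 cos 121° = -10.35
Leg 2 (200°, 28.4 nmi): east 28.4 sin 200° = -9.71, north 28.4 cos 200° = -26.69
Leg 3 (N40°E, 3.5 nmi): east 3.5 sin 40° = 2.25, north 3.5 cos 40° = 2.68
Net: 9.77 east, -34.36 north. Distance = √((9.77)² + (-34.36)²) = 35.719 nmi.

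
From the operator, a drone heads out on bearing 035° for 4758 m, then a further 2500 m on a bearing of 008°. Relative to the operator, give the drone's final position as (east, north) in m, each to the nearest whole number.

(3077, 6373)

Leg 1 (035°, 4758 m): east 4758 sin 35° = 2729.08, north 4758 cos 35° = 3897.53
Leg 2 (008°, 2500 m): east 2500 sin 8° = 347.93, north 2500 cos 8° = 2475.67
Summing: 3077.01 m east, 6373.20 m north → (3077, 6373).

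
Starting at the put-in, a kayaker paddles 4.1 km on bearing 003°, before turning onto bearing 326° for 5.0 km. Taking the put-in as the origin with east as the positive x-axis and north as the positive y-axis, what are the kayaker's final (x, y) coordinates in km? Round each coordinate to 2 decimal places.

(-2.58, 8.24)

Leg 1 (003°, 4.1 km): east 4.1 sin 3° = 0.21, north 4.1 cos 3° = 4.09
Leg 2 (326°, 5.0 km): east 5.0 sin 326° = -2.80, north 5.0 cos 326° = 4.15
Summing: -2.58 km east, 8.24 km north → (-2.58, 8.24).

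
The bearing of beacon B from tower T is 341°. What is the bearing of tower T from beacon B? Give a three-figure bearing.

Back-bearing = 341° − 180° = 161°.

161°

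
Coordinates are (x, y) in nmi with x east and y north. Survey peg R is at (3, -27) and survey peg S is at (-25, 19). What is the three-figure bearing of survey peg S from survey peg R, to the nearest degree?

Δeast = -25 − 3 = -28.00; Δnorth = 19 − -27 = 46.00.
Bearing = atan2(Δeast, Δnorth) mod 360° = 328.67° ≈ 329°.

329°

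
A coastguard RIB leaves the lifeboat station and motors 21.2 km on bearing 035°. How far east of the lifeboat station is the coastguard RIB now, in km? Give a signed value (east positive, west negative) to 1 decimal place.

Leg 1 (035°, 21.2 km): east 21.2 sin 35° = 12.16, north 21.2 cos 35° = 17.37
Net east component: 12.16 km.

12.2 km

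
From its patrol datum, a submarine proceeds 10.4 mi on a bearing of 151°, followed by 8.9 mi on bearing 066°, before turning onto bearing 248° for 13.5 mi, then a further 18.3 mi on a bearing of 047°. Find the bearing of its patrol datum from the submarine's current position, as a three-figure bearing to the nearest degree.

Leg 1 (151°, 10.4 mi): east 10.4 sin 151° = 5.04, north 10.4 cos 151° = -9.10
Leg 2 (066°, 8.9 mi): east 8.9 sin 66° = 8.13, north 8.9 cos 66° = 3.62
Leg 3 (248°, 13.5 mi): east 13.5 sin 248° = -12.52, north 13.5 cos 248° = -5.06
Leg 4 (047°, 18.3 mi): east 18.3 sin 47° = 13.38, north 18.3 cos 47° = 12.48
Net displacement: 14.04 east, 1.95 north. Direction back to start is (-14.04, -1.95): bearing = atan2(-14.04, -1.95) mod 360° = 262.10° ≈ 262°.

262°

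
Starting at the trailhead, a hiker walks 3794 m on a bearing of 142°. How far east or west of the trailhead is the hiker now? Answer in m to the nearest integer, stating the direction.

Leg 1 (142°, 3794 m): east 3794 sin 142° = 2335.82, north 3794 cos 142° = -2989.71
Net east component: 2335.82 m.

2336 m east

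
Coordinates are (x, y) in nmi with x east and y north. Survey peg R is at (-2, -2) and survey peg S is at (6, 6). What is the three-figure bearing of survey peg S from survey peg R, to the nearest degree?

Δeast = 6 − -2 = 8.00; Δnorth = 6 − -2 = 8.00.
Bearing = atan2(Δeast, Δnorth) mod 360° = 45.00° ≈ 045°.

045°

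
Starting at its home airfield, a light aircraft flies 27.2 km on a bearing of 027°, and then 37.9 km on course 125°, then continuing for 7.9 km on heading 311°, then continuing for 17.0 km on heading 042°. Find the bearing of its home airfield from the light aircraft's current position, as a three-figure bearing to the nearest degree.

Leg 1 (027°, 27.2 km): east 27.2 sin 27° = 12.35, north 27.2 cos 27° = 24.24
Leg 2 (125°, 37.9 km): east 37.9 sin 125° = 31.05, north 37.9 cos 125° = -21.74
Leg 3 (311°, 7.9 km): east 7.9 sin 311° = -5.96, north 7.9 cos 311° = 5.18
Leg 4 (042°, 17.0 km): east 17.0 sin 42° = 11.38, north 17.0 cos 42° = 12.63
Net displacement: 48.81 east, 20.31 north. Direction back to start is (-48.81, -20.31): bearing = atan2(-48.81, -20.31) mod 360° = 247.40° ≈ 247°.

247°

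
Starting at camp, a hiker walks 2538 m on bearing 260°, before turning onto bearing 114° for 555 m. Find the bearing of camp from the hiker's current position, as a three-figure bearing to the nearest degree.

Leg 1 (260°, 2538 m): east 2538 sin 260° = -2499.44, north 2538 cos 260° = -440.72
Leg 2 (114°, 555 m): east 555 sin 114° = 507.02, north 555 cos 114° = -225.74
Net displacement: -1992.42 east, -666.46 north. Direction back to start is (1992.42, 666.46): bearing = atan2(1992.42, 666.46) mod 360° = 71.51° ≈ 072°.

072°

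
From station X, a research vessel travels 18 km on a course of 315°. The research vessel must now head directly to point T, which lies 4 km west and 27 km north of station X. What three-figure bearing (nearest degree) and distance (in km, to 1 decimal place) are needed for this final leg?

Leg 1 (315°, 18 km): east 18 sin 315° = -12.73, north 18 cos 315° = 12.73
Current position: (-12.73, 12.73). Target: (-4, 27). Remaining: Δeast = 8.73, Δnorth = 14.27.
Bearing = atan2(8.73, 14.27) mod 360° = 31.45°; distance = √((8.73)² + (14.27)²) = 16.729 km.

031°, 16.7 km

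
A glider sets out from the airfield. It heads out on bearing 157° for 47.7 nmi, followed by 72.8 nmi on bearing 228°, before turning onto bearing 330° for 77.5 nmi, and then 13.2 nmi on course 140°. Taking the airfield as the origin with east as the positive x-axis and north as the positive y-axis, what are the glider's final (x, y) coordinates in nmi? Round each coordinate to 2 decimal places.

(-65.73, -35.62)

Leg 1 (157°, 47.7 nmi): east 47.7 sin 157° = 18.64, north 47.7 cos 157° = -43.91
Leg 2 (228°, 72.8 nmi): east 72.8 sin 228° = -54.10, north 72.8 cos 228° = -48.71
Leg 3 (330°, 77.5 nmi): east 77.5 sin 330° = -38.75, north 77.5 cos 330° = 67.12
Leg 4 (140°, 13.2 nmi): east 13.2 sin 140° = 8.48, north 13.2 cos 140° = -10.11
Summing: -65.73 nmi east, -35.62 nmi north → (-65.73, -35.62).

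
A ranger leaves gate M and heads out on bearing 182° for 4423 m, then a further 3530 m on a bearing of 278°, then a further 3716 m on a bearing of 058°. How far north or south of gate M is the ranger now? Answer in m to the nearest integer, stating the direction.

1960 m south

Leg 1 (182°, 4423 m): east 4423 sin 182° = -154.36, north 4423 cos 182° = -4420.31
Leg 2 (278°, 3530 m): east 3530 sin 278° = -3495.65, north 3530 cos 278° = 491.28
Leg 3 (058°, 3716 m): east 3716 sin 58° = 3151.35, north 3716 cos 58° = 1969.18
Net north component: -1959.84 m.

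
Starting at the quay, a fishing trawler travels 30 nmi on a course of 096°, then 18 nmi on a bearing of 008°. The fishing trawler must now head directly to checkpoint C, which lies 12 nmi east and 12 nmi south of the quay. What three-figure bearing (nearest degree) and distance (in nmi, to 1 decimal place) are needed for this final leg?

217°, 33.6 nmi

Leg 1 (096°, 30 nmi): east 30 sin 96° = 29.84, north 30 cos 96° = -3.14
Leg 2 (008°, 18 nmi): east 18 sin 8° = 2.51, north 18 cos 8° = 17.82
Current position: (32.34, 14.69). Target: (12, -12). Remaining: Δeast = -20.34, Δnorth = -26.69.
Bearing = atan2(-20.34, -26.69) mod 360° = 217.31°; distance = √((-20.34)² + (-26.69)²) = 33.557 nmi.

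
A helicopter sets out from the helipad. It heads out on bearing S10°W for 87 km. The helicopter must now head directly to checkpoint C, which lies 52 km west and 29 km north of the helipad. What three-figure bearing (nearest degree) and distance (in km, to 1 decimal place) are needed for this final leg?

342°, 120.5 km

Leg 1 (S10°W, 87 km): east 87 sin 190° = -15.11, north 87 cos 190° = -85.68
Current position: (-15.11, -85.68). Target: (-52, 29). Remaining: Δeast = -36.89, Δnorth = 114.68.
Bearing = atan2(-36.89, 114.68) mod 360° = 342.17°; distance = √((-36.89)² + (114.68)²) = 120.466 km.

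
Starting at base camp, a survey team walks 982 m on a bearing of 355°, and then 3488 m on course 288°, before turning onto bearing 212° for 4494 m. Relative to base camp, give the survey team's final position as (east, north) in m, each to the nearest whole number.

Leg 1 (355°, 982 m): east 982 sin 355° = -85.59, north 982 cos 355° = 978.26
Leg 2 (288°, 3488 m): east 3488 sin 288° = -3317.29, north 3488 cos 288° = 1077.85
Leg 3 (212°, 4494 m): east 4494 sin 212° = -2381.46, north 4494 cos 212° = -3811.13
Summing: -5784.33 m east, -1755.01 m north → (-5784, -1755).

(-5784, -1755)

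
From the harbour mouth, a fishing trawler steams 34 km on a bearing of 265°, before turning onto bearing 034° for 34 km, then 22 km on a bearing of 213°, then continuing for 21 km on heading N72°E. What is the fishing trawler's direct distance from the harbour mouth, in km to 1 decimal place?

14.9 km

Leg 1 (265°, 34 km): east 34 sin 265° = -33.87, north 34 cos 265° = -2.96
Leg 2 (034°, 34 km): east 34 sin 34° = 19.01, north 34 cos 34° = 28.19
Leg 3 (213°, 22 km): east 22 sin 213° = -11.98, north 22 cos 213° = -18.45
Leg 4 (N72°E, 21 km): east 21 sin 72° = 19.97, north 21 cos 72° = 6.49
Net: -6.87 east, 13.26 north. Distance = √((-6.87)² + (13.26)²) = 14.935 km.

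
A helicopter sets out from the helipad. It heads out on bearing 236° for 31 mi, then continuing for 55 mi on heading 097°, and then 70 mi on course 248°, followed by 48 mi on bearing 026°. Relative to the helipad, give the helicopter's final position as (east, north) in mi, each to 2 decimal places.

(-14.97, -7.12)

Leg 1 (236°, 31 mi): east 31 sin 236° = -25.70, north 31 cos 236° = -17.33
Leg 2 (097°, 55 mi): east 55 sin 97° = 54.59, north 55 cos 97° = -6.70
Leg 3 (248°, 70 mi): east 70 sin 248° = -64.90, north 70 cos 248° = -26.22
Leg 4 (026°, 48 mi): east 48 sin 26° = 21.04, north 48 cos 26° = 43.14
Summing: -14.97 mi east, -7.12 mi north → (-14.97, -7.12).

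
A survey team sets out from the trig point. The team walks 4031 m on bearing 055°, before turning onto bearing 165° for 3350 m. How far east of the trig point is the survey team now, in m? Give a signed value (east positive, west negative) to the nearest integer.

4169 m

Leg 1 (055°, 4031 m): east 4031 sin 55° = 3302.00, north 4031 cos 55° = 2312.09
Leg 2 (165°, 3350 m): east 3350 sin 165° = 867.04, north 3350 cos 165° = -3235.85
Net east component: 4169.05 m.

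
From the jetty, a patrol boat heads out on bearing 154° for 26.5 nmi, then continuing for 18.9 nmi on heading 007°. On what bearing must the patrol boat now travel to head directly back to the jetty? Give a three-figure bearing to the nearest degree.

Leg 1 (154°, 26.5 nmi): east 26.5 sin 154° = 11.62, north 26.5 cos 154° = -23.82
Leg 2 (007°, 18.9 nmi): east 18.9 sin 7° = 2.30, north 18.9 cos 7° = 18.76
Net displacement: 13.92 east, -5.06 north. Direction back to start is (-13.92, 5.06): bearing = atan2(-13.92, 5.06) mod 360° = 289.97° ≈ 290°.

290°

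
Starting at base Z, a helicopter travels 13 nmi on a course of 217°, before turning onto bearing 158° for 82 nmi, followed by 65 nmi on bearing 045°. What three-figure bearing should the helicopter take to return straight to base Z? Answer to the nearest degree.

300°

Leg 1 (217°, 13 nmi): east 13 sin 217° = -7.82, north 13 cos 217° = -10.38
Leg 2 (158°, 82 nmi): east 82 sin 158° = 30.72, north 82 cos 158° = -76.03
Leg 3 (045°, 65 nmi): east 65 sin 45° = 45.96, north 65 cos 45° = 45.96
Net displacement: 68.86 east, -40.45 north. Direction back to start is (-68.86, 40.45): bearing = atan2(-68.86, 40.45) mod 360° = 300.43° ≈ 300°.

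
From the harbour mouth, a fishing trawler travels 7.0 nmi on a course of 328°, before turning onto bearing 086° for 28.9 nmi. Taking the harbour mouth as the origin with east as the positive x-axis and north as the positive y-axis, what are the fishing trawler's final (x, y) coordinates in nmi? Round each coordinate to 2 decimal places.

(25.12, 7.95)

Leg 1 (328°, 7.0 nmi): east 7.0 sin 328° = -3.71, north 7.0 cos 328° = 5.94
Leg 2 (086°, 28.9 nmi): east 28.9 sin 86° = 28.83, north 28.9 cos 86° = 2.02
Summing: 25.12 nmi east, 7.95 nmi north → (25.12, 7.95).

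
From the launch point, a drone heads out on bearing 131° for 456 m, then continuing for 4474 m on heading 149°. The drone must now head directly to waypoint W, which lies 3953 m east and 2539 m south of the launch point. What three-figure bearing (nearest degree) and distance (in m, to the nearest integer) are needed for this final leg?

039°, 2061 m

Leg 1 (131°, 456 m): east 456 sin 131° = 344.15, north 456 cos 131° = -299.16
Leg 2 (149°, 4474 m): east 4474 sin 149° = 2304.28, north 4474 cos 149° = -3834.97
Current position: (2648.43, -4134.13). Target: (3953, -2539). Remaining: Δeast = 1304.57, Δnorth = 1595.13.
Bearing = atan2(1304.57, 1595.13) mod 360° = 39.28°; distance = √((1304.57)² + (1595.13)²) = 2060.666 m.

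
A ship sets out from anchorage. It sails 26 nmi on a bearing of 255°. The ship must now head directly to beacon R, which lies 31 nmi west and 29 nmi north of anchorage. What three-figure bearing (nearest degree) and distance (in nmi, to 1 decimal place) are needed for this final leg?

Leg 1 (255°, 26 nmi): east 26 sin 255° = -25.11, north 26 cos 255° = -6.73
Current position: (-25.11, -6.73). Target: (-31, 29). Remaining: Δeast = -5.89, Δnorth = 35.73.
Bearing = atan2(-5.89, 35.73) mod 360° = 350.65°; distance = √((-5.89)² + (35.73)²) = 36.211 nmi.

351°, 36.2 nmi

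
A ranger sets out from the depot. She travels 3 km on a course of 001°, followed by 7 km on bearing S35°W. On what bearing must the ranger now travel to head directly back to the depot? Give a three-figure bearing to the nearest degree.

055°

Leg 1 (001°, 3 km): east 3 sin 1° = 0.05, north 3 cos 1° = 3.00
Leg 2 (S35°W, 7 km): east 7 sin 215° = -4.02, north 7 cos 215° = -5.73
Net displacement: -3.96 east, -2.73 north. Direction back to start is (3.96, 2.73): bearing = atan2(3.96, 2.73) mod 360° = 55.39° ≈ 055°.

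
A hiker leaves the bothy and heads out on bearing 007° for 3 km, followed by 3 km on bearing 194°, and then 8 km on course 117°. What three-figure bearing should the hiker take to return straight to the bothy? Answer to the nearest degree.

Leg 1 (007°, 3 km): east 3 sin 7° = 0.37, north 3 cos 7° = 2.98
Leg 2 (194°, 3 km): east 3 sin 194° = -0.73, north 3 cos 194° = -2.91
Leg 3 (117°, 8 km): east 8 sin 117° = 7.13, north 8 cos 117° = -3.63
Net displacement: 6.77 east, -3.57 north. Direction back to start is (-6.77, 3.57): bearing = atan2(-6.77, 3.57) mod 360° = 297.78° ≈ 298°.

298°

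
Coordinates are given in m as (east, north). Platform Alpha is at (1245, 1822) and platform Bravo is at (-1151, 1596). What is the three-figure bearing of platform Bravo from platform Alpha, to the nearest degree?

265°

Δeast = -1151 − 1245 = -2396.00; Δnorth = 1596 − 1822 = -226.00.
Bearing = atan2(Δeast, Δnorth) mod 360° = 264.61° ≈ 265°.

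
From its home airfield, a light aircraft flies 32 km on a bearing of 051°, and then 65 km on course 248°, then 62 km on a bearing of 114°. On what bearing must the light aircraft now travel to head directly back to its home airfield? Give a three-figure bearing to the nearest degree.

Leg 1 (051°, 32 km): east 32 sin 51° = 24.87, north 32 cos 51° = 20.14
Leg 2 (248°, 65 km): east 65 sin 248° = -60.27, north 65 cos 248° = -24.35
Leg 3 (114°, 62 km): east 62 sin 114° = 56.64, north 62 cos 114° = -25.22
Net displacement: 21.24 east, -29.43 north. Direction back to start is (-21.24, 29.43): bearing = atan2(-21.24, 29.43) mod 360° = 324.18° ≈ 324°.

324°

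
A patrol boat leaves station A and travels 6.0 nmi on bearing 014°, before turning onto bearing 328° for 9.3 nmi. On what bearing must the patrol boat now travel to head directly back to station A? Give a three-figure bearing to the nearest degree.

166°

Leg 1 (014°, 6.0 nmi): east 6.0 sin 14° = 1.45, north 6.0 cos 14° = 5.82
Leg 2 (328°, 9.3 nmi): east 9.3 sin 328° = -4.93, north 9.3 cos 328° = 7.89
Net displacement: -3.48 east, 13.71 north. Direction back to start is (3.48, -13.71): bearing = atan2(3.48, -13.71) mod 360° = 165.77° ≈ 166°.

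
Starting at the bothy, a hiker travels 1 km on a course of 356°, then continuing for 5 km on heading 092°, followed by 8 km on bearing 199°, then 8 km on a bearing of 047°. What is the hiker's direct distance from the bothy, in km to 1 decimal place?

8.3 km

Leg 1 (356°, 1 km): east 1 sin 356° = -0.07, north 1 cos 356° = 1.00
Leg 2 (092°, 5 km): east 5 sin 92° = 5.00, north 5 cos 92° = -0.17
Leg 3 (199°, 8 km): east 8 sin 199° = -2.60, north 8 cos 199° = -7.56
Leg 4 (047°, 8 km): east 8 sin 47° = 5.85, north 8 cos 47° = 5.46
Net: 8.17 east, -1.29 north. Distance = √((8.17)² + (-1.29)²) = 8.274 km.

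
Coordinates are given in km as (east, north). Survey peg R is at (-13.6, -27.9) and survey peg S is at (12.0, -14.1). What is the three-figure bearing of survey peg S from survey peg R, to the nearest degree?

Δeast = 12.0 − -13.6 = 25.60; Δnorth = -14.1 − -27.9 = 13.80.
Bearing = atan2(Δeast, Δnorth) mod 360° = 61.67° ≈ 062°.

062°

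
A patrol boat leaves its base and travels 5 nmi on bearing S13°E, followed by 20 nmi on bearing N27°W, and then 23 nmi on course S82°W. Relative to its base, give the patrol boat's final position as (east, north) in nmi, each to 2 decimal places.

Leg 1 (S13°E, 5 nmi): east 5 sin 167° = 1.12, north 5 cos 167° = -4.87
Leg 2 (N27°W, 20 nmi): east 20 sin 333° = -9.08, north 20 cos 333° = 17.82
Leg 3 (S82°W, 23 nmi): east 23 sin 262° = -22.78, north 23 cos 262° = -3.20
Summing: -30.73 nmi east, 9.75 nmi north → (-30.73, 9.75).

(-30.73, 9.75)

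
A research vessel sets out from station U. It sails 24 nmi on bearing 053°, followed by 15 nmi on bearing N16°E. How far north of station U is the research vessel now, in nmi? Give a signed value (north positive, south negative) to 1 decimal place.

Leg 1 (053°, 24 nmi): east 24 sin 53° = 19.17, north 24 cos 53° = 14.44
Leg 2 (N16°E, 15 nmi): east 15 sin 16° = 4.13, north 15 cos 16° = 14.42
Net north component: 28.86 nmi.

28.9 nmi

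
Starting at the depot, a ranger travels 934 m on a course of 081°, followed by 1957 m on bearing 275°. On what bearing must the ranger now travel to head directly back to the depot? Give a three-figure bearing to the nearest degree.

Leg 1 (081°, 934 m): east 934 sin 81° = 922.50, north 934 cos 81° = 146.11
Leg 2 (275°, 1957 m): east 1957 sin 275° = -1949.55, north 1957 cos 275° = 170.56
Net displacement: -1027.05 east, 316.67 north. Direction back to start is (1027.05, -316.67): bearing = atan2(1027.05, -316.67) mod 360° = 107.14° ≈ 107°.

107°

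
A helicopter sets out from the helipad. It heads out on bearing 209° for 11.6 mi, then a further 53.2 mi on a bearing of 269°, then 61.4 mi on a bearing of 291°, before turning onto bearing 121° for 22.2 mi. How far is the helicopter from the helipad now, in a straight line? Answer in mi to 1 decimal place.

Leg 1 (209°, 11.6 mi): east 11.6 sin 209° = -5.62, north 11.6 cos 209° = -10.15
Leg 2 (269°, 53.2 mi): east 53.2 sin 269° = -53.19, north 53.2 cos 269° = -0.93
Leg 3 (291°, 61.4 mi): east 61.4 sin 291° = -57.32, north 61.4 cos 291° = 22.00
Leg 4 (121°, 22.2 mi): east 22.2 sin 121° = 19.03, north 22.2 cos 121° = -11.43
Net: -97.11 east, -0.50 north. Distance = √((-97.11)² + (-0.50)²) = 97.110 mi.

97.1 mi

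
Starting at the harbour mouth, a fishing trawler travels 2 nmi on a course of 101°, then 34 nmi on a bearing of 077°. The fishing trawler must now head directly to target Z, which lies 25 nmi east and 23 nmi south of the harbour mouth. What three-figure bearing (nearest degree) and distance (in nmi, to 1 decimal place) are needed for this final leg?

Leg 1 (101°, 2 nmi): east 2 sin 101° = 1.96, north 2 cos 101° = -0.38
Leg 2 (077°, 34 nmi): east 34 sin 77° = 33.13, north 34 cos 77° = 7.65
Current position: (35.09, 7.27). Target: (25, -23). Remaining: Δeast = -10.09, Δnorth = -30.27.
Bearing = atan2(-10.09, -30.27) mod 360° = 198.44°; distance = √((-10.09)² + (-30.27)²) = 31.905 nmi.

198°, 31.9 nmi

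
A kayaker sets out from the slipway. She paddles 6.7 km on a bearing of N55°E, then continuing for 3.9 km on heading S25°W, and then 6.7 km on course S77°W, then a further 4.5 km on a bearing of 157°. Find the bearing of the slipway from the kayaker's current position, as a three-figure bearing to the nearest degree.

010°

Leg 1 (N55°E, 6.7 km): east 6.7 sin 55° = 5.49, north 6.7 cos 55° = 3.84
Leg 2 (S25°W, 3.9 km): east 3.9 sin 205° = -1.65, north 3.9 cos 205° = -3.53
Leg 3 (S77°W, 6.7 km): east 6.7 sin 257° = -6.53, north 6.7 cos 257° = -1.51
Leg 4 (157°, 4.5 km): east 4.5 sin 157° = 1.76, north 4.5 cos 157° = -4.14
Net displacement: -0.93 east, -5.34 north. Direction back to start is (0.93, 5.34): bearing = atan2(0.93, 5.34) mod 360° = 9.88° ≈ 010°.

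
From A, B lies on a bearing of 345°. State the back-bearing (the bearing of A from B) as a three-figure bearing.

165°

Back-bearing = 345° − 180° = 165°.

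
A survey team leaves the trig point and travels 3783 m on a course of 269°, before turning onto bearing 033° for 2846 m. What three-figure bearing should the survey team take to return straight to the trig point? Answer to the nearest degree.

136°

Leg 1 (269°, 3783 m): east 3783 sin 269° = -3782.42, north 3783 cos 269° = -66.02
Leg 2 (033°, 2846 m): east 2846 sin 33° = 1550.04, north 2846 cos 33° = 2386.86
Net displacement: -2232.38 east, 2320.83 north. Direction back to start is (2232.38, -2320.83): bearing = atan2(2232.38, -2320.83) mod 360° = 136.11° ≈ 136°.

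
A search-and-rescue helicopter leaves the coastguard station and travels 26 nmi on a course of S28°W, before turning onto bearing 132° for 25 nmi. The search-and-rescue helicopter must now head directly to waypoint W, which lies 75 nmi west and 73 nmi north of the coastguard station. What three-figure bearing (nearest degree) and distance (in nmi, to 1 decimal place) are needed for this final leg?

324°, 139.0 nmi

Leg 1 (S28°W, 26 nmi): east 26 sin 208° = -12.21, north 26 cos 208° = -22.96
Leg 2 (132°, 25 nmi): east 25 sin 132° = 18.58, north 25 cos 132° = -16.73
Current position: (6.37, -39.68). Target: (-75, 73). Remaining: Δeast = -81.37, Δnorth = 112.68.
Bearing = atan2(-81.37, 112.68) mod 360° = 324.17°; distance = √((-81.37)² + (112.68)²) = 138.994 nmi.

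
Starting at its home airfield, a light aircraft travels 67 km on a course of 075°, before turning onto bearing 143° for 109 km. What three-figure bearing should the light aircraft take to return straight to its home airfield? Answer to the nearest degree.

298°

Leg 1 (075°, 67 km): east 67 sin 75° = 64.72, north 67 cos 75° = 17.34
Leg 2 (143°, 109 km): east 109 sin 143° = 65.60, north 109 cos 143° = -87.05
Net displacement: 130.31 east, -69.71 north. Direction back to start is (-130.31, 69.71): bearing = atan2(-130.31, 69.71) mod 360° = 298.14° ≈ 298°.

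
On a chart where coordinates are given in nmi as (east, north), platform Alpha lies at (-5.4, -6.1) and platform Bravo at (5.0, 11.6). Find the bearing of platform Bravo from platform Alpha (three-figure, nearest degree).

Δeast = 5.0 − -5.4 = 10.40; Δnorth = 11.6 − -6.1 = 17.70.
Bearing = atan2(Δeast, Δnorth) mod 360° = 30.44° ≈ 030°.

030°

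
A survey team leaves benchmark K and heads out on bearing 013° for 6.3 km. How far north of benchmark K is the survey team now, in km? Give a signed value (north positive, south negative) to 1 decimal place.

Leg 1 (013°, 6.3 km): east 6.3 sin 13° = 1.42, north 6.3 cos 13° = 6.14
Net north component: 6.14 km.

6.1 km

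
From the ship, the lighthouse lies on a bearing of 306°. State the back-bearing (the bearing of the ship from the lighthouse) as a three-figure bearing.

Back-bearing = 306° − 180° = 126°.

126°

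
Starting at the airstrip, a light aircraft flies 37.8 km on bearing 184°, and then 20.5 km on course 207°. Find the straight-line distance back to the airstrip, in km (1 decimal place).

57.2 km

Leg 1 (184°, 37.8 km): east 37.8 sin 184° = -2.64, north 37.8 cos 184° = -37.71
Leg 2 (207°, 20.5 km): east 20.5 sin 207° = -9.31, north 20.5 cos 207° = -18.27
Net: -11.94 east, -55.97 north. Distance = √((-11.94)² + (-55.97)²) = 57.234 km.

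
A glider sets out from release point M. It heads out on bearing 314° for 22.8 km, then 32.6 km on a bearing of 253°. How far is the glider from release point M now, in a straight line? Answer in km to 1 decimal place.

Leg 1 (314°, 22.8 km): east 22.8 sin 314° = -16.40, north 22.8 cos 314° = 15.84
Leg 2 (253°, 32.6 km): east 32.6 sin 253° = -31.18, north 32.6 cos 253° = -9.53
Net: -47.58 east, 6.31 north. Distance = √((-47.58)² + (6.31)²) = 47.993 km.

48.0 km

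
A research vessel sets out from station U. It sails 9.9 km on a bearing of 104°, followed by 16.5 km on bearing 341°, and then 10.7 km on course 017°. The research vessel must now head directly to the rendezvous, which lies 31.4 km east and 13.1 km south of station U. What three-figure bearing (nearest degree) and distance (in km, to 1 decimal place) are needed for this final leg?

Leg 1 (104°, 9.9 km): east 9.9 sin 104° = 9.61, north 9.9 cos 104° = -2.40
Leg 2 (341°, 16.5 km): east 16.5 sin 341° = -5.37, north 16.5 cos 341° = 15.60
Leg 3 (017°, 10.7 km): east 10.7 sin 17° = 3.13, north 10.7 cos 17° = 10.23
Current position: (7.36, 23.44). Target: (31.4, -13.1). Remaining: Δeast = 24.04, Δnorth = -36.54.
Bearing = atan2(24.04, -36.54) mod 360° = 146.66°; distance = √((24.04)² + (-36.54)²) = 43.736 km.

147°, 43.7 km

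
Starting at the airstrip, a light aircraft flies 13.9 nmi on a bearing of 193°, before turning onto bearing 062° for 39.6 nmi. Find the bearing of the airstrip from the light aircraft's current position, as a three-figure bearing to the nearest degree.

261°

Leg 1 (193°, 13.9 nmi): east 13.9 sin 193° = -3.13, north 13.9 cos 193° = -13.54
Leg 2 (062°, 39.6 nmi): east 39.6 sin 62° = 34.96, north 39.6 cos 62° = 18.59
Net displacement: 31.84 east, 5.05 north. Direction back to start is (-31.84, -5.05): bearing = atan2(-31.84, -5.05) mod 360° = 260.99° ≈ 261°.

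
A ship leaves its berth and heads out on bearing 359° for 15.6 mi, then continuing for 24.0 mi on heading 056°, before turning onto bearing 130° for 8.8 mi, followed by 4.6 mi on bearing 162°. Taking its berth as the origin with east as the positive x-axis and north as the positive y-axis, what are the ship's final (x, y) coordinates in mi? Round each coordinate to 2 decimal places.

(27.79, 18.99)

Leg 1 (359°, 15.6 mi): east 15.6 sin 359° = -0.27, north 15.6 cos 359° = 15.60
Leg 2 (056°, 24.0 mi): east 24.0 sin 56° = 19.90, north 24.0 cos 56° = 13.42
Leg 3 (130°, 8.8 mi): east 8.8 sin 130° = 6.74, north 8.8 cos 130° = -5.66
Leg 4 (162°, 4.6 mi): east 4.6 sin 162° = 1.42, north 4.6 cos 162° = -4.37
Summing: 27.79 mi east, 18.99 mi north → (27.79, 18.99).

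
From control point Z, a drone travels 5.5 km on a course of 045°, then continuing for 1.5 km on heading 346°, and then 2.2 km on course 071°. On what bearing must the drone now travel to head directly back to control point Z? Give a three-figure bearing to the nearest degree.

Leg 1 (045°, 5.5 km): east 5.5 sin 45° = 3.89, north 5.5 cos 45° = 3.89
Leg 2 (346°, 1.5 km): east 1.5 sin 346° = -0.36, north 1.5 cos 346° = 1.46
Leg 3 (071°, 2.2 km): east 2.2 sin 71° = 2.08, north 2.2 cos 71° = 0.72
Net displacement: 5.61 east, 6.06 north. Direction back to start is (-5.61, -6.06): bearing = atan2(-5.61, -6.06) mod 360° = 222.77° ≈ 223°.

223°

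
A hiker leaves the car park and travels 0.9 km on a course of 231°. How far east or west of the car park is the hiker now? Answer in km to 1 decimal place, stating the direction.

0.7 km west

Leg 1 (231°, 0.9 km): east 0.9 sin 231° = -0.70, north 0.9 cos 231° = -0.57
Net east component: -0.70 km.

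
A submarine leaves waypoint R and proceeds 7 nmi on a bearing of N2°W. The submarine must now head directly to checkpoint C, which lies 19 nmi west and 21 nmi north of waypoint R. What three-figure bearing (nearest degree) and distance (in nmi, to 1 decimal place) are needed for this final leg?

Leg 1 (N2°W, 7 nmi): east 7 sin 358° = -0.24, north 7 cos 358° = 7.00
Current position: (-0.24, 7.00). Target: (-19, 21). Remaining: Δeast = -18.76, Δnorth = 14.00.
Bearing = atan2(-18.76, 14.00) mod 360° = 306.75°; distance = √((-18.76)² + (14.00)²) = 23.407 nmi.

307°, 23.4 nmi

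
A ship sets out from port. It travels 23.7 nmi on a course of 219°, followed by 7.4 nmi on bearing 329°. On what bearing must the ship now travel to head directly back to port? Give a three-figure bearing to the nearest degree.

Leg 1 (219°, 23.7 nmi): east 23.7 sin 219° = -14.91, north 23.7 cos 219° = -18.42
Leg 2 (329°, 7.4 nmi): east 7.4 sin 329° = -3.81, north 7.4 cos 329° = 6.34
Net displacement: -18.73 east, -12.08 north. Direction back to start is (18.73, 12.08): bearing = atan2(18.73, 12.08) mod 360° = 57.18° ≈ 057°.

057°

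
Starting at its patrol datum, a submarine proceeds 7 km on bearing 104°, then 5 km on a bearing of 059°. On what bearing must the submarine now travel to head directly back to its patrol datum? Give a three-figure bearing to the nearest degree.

265°

Leg 1 (104°, 7 km): east 7 sin 104° = 6.79, north 7 cos 104° = -1.69
Leg 2 (059°, 5 km): east 5 sin 59° = 4.29, north 5 cos 59° = 2.58
Net displacement: 11.08 east, 0.88 north. Direction back to start is (-11.08, -0.88): bearing = atan2(-11.08, -0.88) mod 360° = 265.45° ≈ 265°.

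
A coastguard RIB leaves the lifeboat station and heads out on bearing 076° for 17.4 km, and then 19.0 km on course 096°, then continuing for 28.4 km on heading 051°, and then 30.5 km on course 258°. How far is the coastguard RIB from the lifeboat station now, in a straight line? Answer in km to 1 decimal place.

31.2 km

Leg 1 (076°, 17.4 km): east 17.4 sin 76° = 16.88, north 17.4 cos 76° = 4.21
Leg 2 (096°, 19.0 km): east 19.0 sin 96° = 18.90, north 19.0 cos 96° = -1.99
Leg 3 (051°, 28.4 km): east 28.4 sin 51° = 22.07, north 28.4 cos 51° = 17.87
Leg 4 (258°, 30.5 km): east 30.5 sin 258° = -29.83, north 30.5 cos 258° = -6.34
Net: 28.02 east, 13.75 north. Distance = √((28.02)² + (13.75)²) = 31.211 km.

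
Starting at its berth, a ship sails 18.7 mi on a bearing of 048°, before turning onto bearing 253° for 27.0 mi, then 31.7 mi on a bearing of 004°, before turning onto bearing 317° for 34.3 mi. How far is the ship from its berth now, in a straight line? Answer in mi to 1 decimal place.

69.7 mi

Leg 1 (048°, 18.7 mi): east 18.7 sin 48° = 13.90, north 18.7 cos 48° = 12.51
Leg 2 (253°, 27.0 mi): east 27.0 sin 253° = -25.82, north 27.0 cos 253° = -7.89
Leg 3 (004°, 31.7 mi): east 31.7 sin 4° = 2.21, north 31.7 cos 4° = 31.62
Leg 4 (317°, 34.3 mi): east 34.3 sin 317° = -23.39, north 34.3 cos 317° = 25.09
Net: -33.10 east, 61.33 north. Distance = √((-33.10)² + (61.33)²) = 69.692 mi.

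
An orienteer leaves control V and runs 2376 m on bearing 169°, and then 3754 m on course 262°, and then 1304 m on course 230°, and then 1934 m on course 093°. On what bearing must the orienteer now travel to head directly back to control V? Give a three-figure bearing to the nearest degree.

032°

Leg 1 (169°, 2376 m): east 2376 sin 169° = 453.36, north 2376 cos 169° = -2332.35
Leg 2 (262°, 3754 m): east 3754 sin 262° = -3717.47, north 3754 cos 262° = -522.46
Leg 3 (230°, 1304 m): east 1304 sin 230° = -998.92, north 1304 cos 230° = -838.20
Leg 4 (093°, 1934 m): east 1934 sin 93° = 1931.35, north 1934 cos 93° = -101.22
Net displacement: -2331.68 east, -3794.21 north. Direction back to start is (2331.68, 3794.21): bearing = atan2(2331.68, 3794.21) mod 360° = 31.57° ≈ 032°.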